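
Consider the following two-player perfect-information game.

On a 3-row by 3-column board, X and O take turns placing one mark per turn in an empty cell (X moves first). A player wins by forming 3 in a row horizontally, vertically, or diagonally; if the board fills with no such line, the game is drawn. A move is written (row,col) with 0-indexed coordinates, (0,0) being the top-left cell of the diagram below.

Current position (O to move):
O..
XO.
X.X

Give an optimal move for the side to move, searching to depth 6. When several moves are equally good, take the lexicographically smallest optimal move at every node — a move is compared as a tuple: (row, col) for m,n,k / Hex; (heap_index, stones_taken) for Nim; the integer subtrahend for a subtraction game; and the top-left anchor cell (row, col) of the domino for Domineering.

[O../XO./X.X] O move#1: (0,1):-1/OO./XO./X.X, (0,2):-1/O.O/XO./X.X, (1,2):-1/O../XOO/X.X, (2,1):+0/O../XO./XOX*
[O../XO./XOX] X move#2: (0,1):+0/OX./XO./XOX*, (0,2):-1/O.X/XO./XOX, (1,2):-1/O../XOX/XOX
[OX./XO./XOX] O move#3: (0,2):+0/OXO/XO./XOX*, (1,2):+0/OX./XOO/XOX
[OXO/XO./XOX] X move#4: (1,2):+0/OXO/XOX/XOX*
[OXO/XOX/XOX] end (terminal +0, O#5); searched O../XO./X.X to 6

O's best at [O../XO./X.X]: (2,1)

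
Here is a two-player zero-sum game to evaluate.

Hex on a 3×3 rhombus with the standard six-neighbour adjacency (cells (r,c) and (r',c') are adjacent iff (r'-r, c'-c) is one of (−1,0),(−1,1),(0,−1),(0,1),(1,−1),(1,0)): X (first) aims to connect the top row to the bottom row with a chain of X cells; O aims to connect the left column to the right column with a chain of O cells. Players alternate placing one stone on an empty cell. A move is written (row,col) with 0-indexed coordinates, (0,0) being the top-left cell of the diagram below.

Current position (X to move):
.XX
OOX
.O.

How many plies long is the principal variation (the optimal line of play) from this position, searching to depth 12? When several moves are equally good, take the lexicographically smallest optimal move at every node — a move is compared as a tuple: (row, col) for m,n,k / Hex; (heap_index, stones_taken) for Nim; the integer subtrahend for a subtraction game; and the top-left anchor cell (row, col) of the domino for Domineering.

[.XX/OOX/.O.] X move#1: (0,0):-1/XXX/OOX/.O., (2,0):-1/.XX/OOX/XO., (2,2):+1/.XX/OOX/.OX*
[.XX/OOX/.OX] end (terminal -1, O#2); searched .XX/OOX/.O. to 12

PV length from [.XX/OOX/.O.]: 1 ply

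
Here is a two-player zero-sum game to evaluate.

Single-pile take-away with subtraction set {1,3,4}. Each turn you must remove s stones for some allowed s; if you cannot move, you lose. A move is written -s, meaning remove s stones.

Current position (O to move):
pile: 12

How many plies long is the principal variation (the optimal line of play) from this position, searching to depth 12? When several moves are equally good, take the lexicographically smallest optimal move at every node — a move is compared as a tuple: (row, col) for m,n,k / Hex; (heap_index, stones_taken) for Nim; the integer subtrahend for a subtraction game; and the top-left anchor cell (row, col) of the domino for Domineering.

p1 O@[12]: -1[11]-1 -3[9]+1* -4[8]-1
p2 X@[9]: -1[8]-1* -3[6]-1 -4[5]-1
p3 O@[8]: -1[7]+1* -3[5]-1 -4[4]-1
p4 X@[7]: -1[6]-1* -3[4]-1 -4[3]-1
p5 O@[6]: -1[5]-1 -3[3]-1 -4[2]+1*
p6 X@[2]: -1[1]-1*
p7 O@[1]: -1[0]+1*
p8 X@[0] terminal -1; root [12] d12

PV length from [12]: 7 plies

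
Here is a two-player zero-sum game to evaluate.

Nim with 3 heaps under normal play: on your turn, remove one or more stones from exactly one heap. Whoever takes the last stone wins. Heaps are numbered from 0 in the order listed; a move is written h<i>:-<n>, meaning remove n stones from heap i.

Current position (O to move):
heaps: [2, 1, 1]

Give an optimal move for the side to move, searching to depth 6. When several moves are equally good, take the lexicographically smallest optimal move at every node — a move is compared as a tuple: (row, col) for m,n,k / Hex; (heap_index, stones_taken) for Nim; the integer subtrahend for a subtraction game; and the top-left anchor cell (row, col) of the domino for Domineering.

O's best at [(2,1,1)]: h0:-2

ply 1, O at (2,1,1) | h0:-1=-1→(1,1,1); h0:-2=+1→(0,1,1)*; h1:-1=-1→(2,0,1); h2:-1=-1→(2,1,0)
ply 2, X at (0,1,1) | h1:-1=-1→(0,0,1)*; h2:-1=-1→(0,1,0)
ply 3, O at (0,0,1) | h2:-1=+1→(0,0,0)*
ply 4: (0,0,0) is terminal -1 (X); from (2,1,1) depth 6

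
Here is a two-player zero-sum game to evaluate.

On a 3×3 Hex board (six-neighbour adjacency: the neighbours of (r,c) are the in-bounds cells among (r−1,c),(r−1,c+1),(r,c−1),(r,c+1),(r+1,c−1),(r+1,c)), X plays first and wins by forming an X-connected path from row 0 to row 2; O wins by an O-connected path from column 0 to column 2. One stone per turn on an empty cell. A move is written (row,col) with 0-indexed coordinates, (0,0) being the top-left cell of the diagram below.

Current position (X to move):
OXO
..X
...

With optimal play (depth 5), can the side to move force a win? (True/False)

ply 1, X at OXO/..X/... | (1,0)=+1→OXO/X.X/...*; (1,1)=+1→OXO/.XX/...; (2,0)=+1→OXO/..X/X..; (2,1)=-1→OXO/..X/.X.; (2,2)=-1→OXO/..X/..X
ply 2, O at OXO/X.X/... | (1,1)=-1→OXO/XOX/...*; (2,0)=-1→OXO/X.X/O..; (2,1)=-1→OXO/X.X/.O.; (2,2)=-1→OXO/X.X/..O
ply 3, X at OXO/XOX/... | (2,0)=+1→OXO/XOX/X..*; (2,1)=-1→OXO/XOX/.X.; (2,2)=-1→OXO/XOX/..X
ply 4: OXO/XOX/X.. is terminal -1 (O); from OXO/..X/... depth 5

X winning at [OXO/..X/...]: True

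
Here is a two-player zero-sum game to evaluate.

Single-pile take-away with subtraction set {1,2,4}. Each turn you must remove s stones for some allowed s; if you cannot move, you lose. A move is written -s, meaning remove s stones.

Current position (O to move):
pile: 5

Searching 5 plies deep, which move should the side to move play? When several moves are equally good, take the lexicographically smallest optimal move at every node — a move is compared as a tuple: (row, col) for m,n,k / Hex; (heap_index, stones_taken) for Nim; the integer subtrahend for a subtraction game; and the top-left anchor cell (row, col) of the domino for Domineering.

ply 1, O at 5 | -1=-1→4; -2=+1→3*; -4=-1→1
ply 2, X at 3 | -1=-1→2*; -2=-1→1
ply 3, O at 2 | -1=-1→1; -2=+1→0*
ply 4: 0 is terminal -1 (X); from 5 depth 5

O's best at [5]: -2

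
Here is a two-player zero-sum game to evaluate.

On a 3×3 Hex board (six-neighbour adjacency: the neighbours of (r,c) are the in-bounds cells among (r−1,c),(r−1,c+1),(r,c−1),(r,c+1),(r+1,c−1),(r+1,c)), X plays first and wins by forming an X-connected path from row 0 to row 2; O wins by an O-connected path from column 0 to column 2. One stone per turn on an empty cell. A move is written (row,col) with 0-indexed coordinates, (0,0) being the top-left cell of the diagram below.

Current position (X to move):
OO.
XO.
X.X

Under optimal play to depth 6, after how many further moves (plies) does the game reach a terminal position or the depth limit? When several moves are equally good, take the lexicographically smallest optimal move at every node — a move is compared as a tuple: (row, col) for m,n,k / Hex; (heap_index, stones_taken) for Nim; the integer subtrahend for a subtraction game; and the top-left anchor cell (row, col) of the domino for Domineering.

ply 1, X at OO./XO./X.X | (0,2)=-1→OOX/XO./X.X*; (1,2)=-1→OO./XOX/X.X; (2,1)=-1→OO./XO./XXX
ply 2, O at OOX/XO./X.X | (1,2)=+1→OOX/XOO/X.X*; (2,1)=-1→OOX/XO./XOX
ply 3: OOX/XOO/X.X is terminal -1 (X); from OO./XO./X.X depth 6

PV length from [OO./XO./X.X]: 2 plies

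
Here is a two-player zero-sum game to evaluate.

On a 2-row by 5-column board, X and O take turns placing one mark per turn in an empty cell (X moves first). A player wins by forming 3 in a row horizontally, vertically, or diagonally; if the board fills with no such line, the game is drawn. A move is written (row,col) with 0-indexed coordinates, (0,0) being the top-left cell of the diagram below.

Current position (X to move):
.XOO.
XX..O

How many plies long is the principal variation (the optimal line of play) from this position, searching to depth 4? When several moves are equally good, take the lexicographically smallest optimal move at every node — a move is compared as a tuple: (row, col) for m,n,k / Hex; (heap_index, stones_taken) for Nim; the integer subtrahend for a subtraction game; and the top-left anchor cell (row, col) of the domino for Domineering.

[.XOO./XX..O] X move#1: (0,0):-1/XXOO./XX..O, (0,4):+0/.XOOX/XX..O, (1,2):+1/.XOO./XXX.O*, (1,3):-1/.XOO./XX.XO
[.XOO./XXX.O] end (terminal -1, O#2); searched .XOO./XX..O to 4

PV length from [.XOO./XX..O]: 1 ply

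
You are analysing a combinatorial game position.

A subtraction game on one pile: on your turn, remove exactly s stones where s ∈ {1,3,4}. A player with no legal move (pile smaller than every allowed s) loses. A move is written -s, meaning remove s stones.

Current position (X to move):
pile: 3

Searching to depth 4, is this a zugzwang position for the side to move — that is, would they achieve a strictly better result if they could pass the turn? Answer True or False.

ply 1, X at 3 | -1=+1→2*; -3=+1→0
ply 2, O at 2 | -1=-1→1*
ply 3, X at 1 | -1=+1→0*
ply 4: 0 is terminal -1 (O); from 3 depth 4
if X skipped the turn, O would face:
~ ply 1, O at 3 | -1=+1→2*; -3=+1→0
~ ply 2, X at 2 | -1=-1→1*
~ ply 3, O at 1 | -1=+1→0*
~ ply 4: 0 is terminal -1 (X); from 3 depth 4
compare (X): move=+1 vs pass=-1

zugzwang(3, X) = False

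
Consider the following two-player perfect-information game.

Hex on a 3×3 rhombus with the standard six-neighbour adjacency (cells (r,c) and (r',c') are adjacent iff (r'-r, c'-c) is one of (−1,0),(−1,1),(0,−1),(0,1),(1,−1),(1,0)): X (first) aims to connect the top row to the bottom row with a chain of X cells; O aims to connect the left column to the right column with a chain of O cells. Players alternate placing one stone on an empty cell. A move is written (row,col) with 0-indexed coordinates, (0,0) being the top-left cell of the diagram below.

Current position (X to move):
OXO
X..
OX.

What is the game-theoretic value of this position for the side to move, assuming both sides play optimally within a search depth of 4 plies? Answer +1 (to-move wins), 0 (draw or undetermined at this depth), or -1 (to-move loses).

ply 1, X at OXO/X../OX. | (1,1)=+1→OXO/XX./OX.*; (1,2)=-1→OXO/X.X/OX.; (2,2)=-1→OXO/X../OXX
ply 2: OXO/XX./OX. is terminal -1 (O); from OXO/X../OX. depth 4

value(OXO/X../OX., X) = +1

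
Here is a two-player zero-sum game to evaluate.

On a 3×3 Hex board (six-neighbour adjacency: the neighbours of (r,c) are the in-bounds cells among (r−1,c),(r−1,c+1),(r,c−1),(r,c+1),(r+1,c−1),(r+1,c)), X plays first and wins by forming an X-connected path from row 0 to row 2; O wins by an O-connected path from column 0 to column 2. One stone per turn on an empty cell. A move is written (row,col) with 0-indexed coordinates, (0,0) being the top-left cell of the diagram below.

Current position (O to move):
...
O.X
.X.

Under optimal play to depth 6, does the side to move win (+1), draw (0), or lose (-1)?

value(.../O.X/.X., O) = +1

p1 O@[.../O.X/.X.]: (0,0)[O../O.X/.X.]-1 (0,1)[.O./O.X/.X.]-1 (0,2)[..O/O.X/.X.]+1* (1,1)[.../OOX/.X.]-1 (2,0)[.../O.X/OX.]-1 (2,2)[.../O.X/.XO]-1
p2 X@[..O/O.X/.X.]: (0,0)[X.O/O.X/.X.]-1* (0,1)[.XO/O.X/.X.]-1 (1,1)[..O/OXX/.X.]-1 (2,0)[..O/O.X/XX.]-1 (2,2)[..O/O.X/.XX]-1
p3 O@[X.O/O.X/.X.]: (0,1)[XOO/O.X/.X.]+1* (1,1)[X.O/OOX/.X.]+1 (2,0)[X.O/O.X/OX.]+1 (2,2)[X.O/O.X/.XO]+1
p4 X@[XOO/O.X/.X.] terminal -1; root [.../O.X/.X.] d6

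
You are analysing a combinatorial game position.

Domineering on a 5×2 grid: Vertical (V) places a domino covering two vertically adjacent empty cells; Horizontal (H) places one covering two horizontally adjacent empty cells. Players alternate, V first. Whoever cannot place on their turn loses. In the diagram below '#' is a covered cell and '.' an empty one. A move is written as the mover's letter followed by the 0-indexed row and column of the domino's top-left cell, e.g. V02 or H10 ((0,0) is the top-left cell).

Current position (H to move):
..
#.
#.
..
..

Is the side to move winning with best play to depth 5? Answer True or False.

H winning at [../#./#./../..]: True

p1 H@[../#./#./../..]: H00[##/#./#./../..]-1 H30[../#./#./##/..]+1* H40[../#./#./../##]+1
p2 V@[../#./#./##/..]: V01[.#/##/#./##/..]-1* V11[../##/##/##/..]-1
p3 H@[.#/##/#./##/..]: H40[.#/##/#./##/##]+1*
p4 V@[.#/##/#./##/##] terminal -1; root [../#./#./../..] d5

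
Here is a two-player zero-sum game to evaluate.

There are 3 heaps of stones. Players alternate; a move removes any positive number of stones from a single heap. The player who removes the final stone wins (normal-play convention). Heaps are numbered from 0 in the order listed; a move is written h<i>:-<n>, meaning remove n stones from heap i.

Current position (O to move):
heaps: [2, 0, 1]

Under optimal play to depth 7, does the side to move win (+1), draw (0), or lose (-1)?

value((2,0,1), O) = +1

[(2,0,1)] O move#1: h0:-1:+1/(1,0,1)*, h0:-2:-1/(0,0,1), h2:-1:-1/(2,0,0)
[(1,0,1)] X move#2: h0:-1:-1/(0,0,1)*, h2:-1:-1/(1,0,0)
[(0,0,1)] O move#3: h2:-1:+1/(0,0,0)*
[(0,0,0)] end (terminal -1, X#4); searched (2,0,1) to 7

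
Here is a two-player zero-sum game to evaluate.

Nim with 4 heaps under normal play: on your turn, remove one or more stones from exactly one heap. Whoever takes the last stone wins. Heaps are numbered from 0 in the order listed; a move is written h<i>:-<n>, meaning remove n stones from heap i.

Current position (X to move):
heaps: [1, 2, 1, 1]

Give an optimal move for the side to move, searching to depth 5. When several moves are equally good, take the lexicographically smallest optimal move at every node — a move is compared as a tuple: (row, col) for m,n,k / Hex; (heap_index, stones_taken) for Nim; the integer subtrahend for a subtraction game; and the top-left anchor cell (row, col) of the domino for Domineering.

p1 X@[(1,2,1,1)]: h0:-1[(0,2,1,1)]-1 h1:-1[(1,1,1,1)]+1* h1:-2[(1,0,1,1)]-1 h2:-1[(1,2,0,1)]-1 h3:-1[(1,2,1,0)]-1
p2 O@[(1,1,1,1)]: h0:-1[(0,1,1,1)]-1* h1:-1[(1,0,1,1)]-1 h2:-1[(1,1,0,1)]-1 h3:-1[(1,1,1,0)]-1
p3 X@[(0,1,1,1)]: h1:-1[(0,0,1,1)]+1* h2:-1[(0,1,0,1)]+1 h3:-1[(0,1,1,0)]+1
p4 O@[(0,0,1,1)]: h2:-1[(0,0,0,1)]-1* h3:-1[(0,0,1,0)]-1
p5 X@[(0,0,0,1)]: h3:-1[(0,0,0,0)]+1*
p6 O@[(0,0,0,0)] terminal -1; root [(1,2,1,1)] d5

X's best at [(1,2,1,1)]: h1:-1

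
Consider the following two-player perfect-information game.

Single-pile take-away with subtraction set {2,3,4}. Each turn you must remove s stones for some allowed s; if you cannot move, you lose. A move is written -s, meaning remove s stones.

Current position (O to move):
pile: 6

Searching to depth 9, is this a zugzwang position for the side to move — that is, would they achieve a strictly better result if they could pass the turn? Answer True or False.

zugzwang(6, O) = True

[6] O move#1: -2:-1/4*, -3:-1/3, -4:-1/2
[4] X move#2: -2:-1/2, -3:+1/1*, -4:+1/0
[1] end (terminal -1, O#3); searched 6 to 9
pass branch (X moves first from the same position):
  | [6] X move#1: -2:-1/4*, -3:-1/3, -4:-1/2
  | [4] O move#2: -2:-1/2, -3:+1/1*, -4:+1/0
  | [1] end (terminal -1, X#3); searched 6 to 9
O moving scores -1; O passing scores +1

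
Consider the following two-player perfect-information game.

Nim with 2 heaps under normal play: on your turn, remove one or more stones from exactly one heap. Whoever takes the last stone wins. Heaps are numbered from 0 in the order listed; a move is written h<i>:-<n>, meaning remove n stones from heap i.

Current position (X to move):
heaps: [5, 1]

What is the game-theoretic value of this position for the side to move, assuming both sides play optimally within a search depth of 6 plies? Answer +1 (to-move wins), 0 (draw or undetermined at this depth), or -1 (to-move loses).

value((5,1), X) = +1

[(5,1)] X move#1: h0:-1:-1/(4,1), h0:-2:-1/(3,1), h0:-3:-1/(2,1), h0:-4:+1/(1,1)*, h0:-5:-1/(0,1), h1:-1:-1/(5,0)
[(1,1)] O move#2: h0:-1:-1/(0,1)*, h1:-1:-1/(1,0)
[(0,1)] X move#3: h1:-1:+1/(0,0)*
[(0,0)] end (terminal -1, O#4); searched (5,1) to 6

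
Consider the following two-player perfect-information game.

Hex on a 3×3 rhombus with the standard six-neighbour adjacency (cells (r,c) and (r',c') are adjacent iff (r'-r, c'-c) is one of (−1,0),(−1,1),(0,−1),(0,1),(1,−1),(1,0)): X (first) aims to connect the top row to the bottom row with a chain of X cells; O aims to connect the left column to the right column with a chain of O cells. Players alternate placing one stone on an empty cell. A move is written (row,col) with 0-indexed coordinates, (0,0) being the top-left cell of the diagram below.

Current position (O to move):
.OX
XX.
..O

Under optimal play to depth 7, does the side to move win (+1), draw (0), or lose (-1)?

value(.OX/XX./..O, O) = -1

ply 1, O at .OX/XX./..O | (0,0)=-1→OOX/XX./..O*; (1,2)=-1→.OX/XXO/..O; (2,0)=-1→.OX/XX./O.O; (2,1)=-1→.OX/XX./.OO
ply 2, X at OOX/XX./..O | (1,2)=+1→OOX/XXX/..O*; (2,0)=+1→OOX/XX./X.O; (2,1)=+1→OOX/XX./.XO
ply 3, O at OOX/XXX/..O | (2,0)=-1→OOX/XXX/O.O*; (2,1)=-1→OOX/XXX/.OO
ply 4, X at OOX/XXX/O.O | (2,1)=+1→OOX/XXX/OXO*
ply 5: OOX/XXX/OXO is terminal -1 (O); from .OX/XX./..O depth 7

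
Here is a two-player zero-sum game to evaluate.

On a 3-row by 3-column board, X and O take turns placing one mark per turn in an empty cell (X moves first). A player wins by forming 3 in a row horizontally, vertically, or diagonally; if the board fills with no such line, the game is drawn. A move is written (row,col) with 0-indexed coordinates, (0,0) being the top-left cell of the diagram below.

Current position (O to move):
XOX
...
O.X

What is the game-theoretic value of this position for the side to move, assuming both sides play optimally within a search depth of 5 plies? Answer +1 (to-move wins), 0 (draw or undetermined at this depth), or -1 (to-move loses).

value(XOX/.../O.X, O) = -1

[XOX/.../O.X] O move#1: (1,0):-1/XOX/O../O.X*, (1,1):-1/XOX/.O./O.X, (1,2):-1/XOX/..O/O.X, (2,1):-1/XOX/.../OOX
[XOX/O../O.X] X move#2: (1,1):+1/XOX/OX./O.X*, (1,2):+1/XOX/O.X/O.X, (2,1):+1/XOX/O../OXX
[XOX/OX./O.X] end (terminal -1, O#3); searched XOX/.../O.X to 5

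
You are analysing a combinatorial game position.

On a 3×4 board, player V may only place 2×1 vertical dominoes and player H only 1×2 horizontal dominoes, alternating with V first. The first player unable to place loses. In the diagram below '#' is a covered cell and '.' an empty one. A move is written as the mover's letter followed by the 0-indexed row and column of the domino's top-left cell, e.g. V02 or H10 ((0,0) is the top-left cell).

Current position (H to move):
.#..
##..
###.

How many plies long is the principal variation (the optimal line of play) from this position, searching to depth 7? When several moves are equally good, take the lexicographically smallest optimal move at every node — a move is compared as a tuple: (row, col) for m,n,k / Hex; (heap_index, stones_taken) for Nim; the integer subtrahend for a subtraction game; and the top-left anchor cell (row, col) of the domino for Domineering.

PV length from [.#../##../###.]: 1 ply

p1 H@[.#../##../###.]: H02[.###/##../###.]-1 H12[.#../####/###.]+1*
p2 V@[.#../####/###.] terminal -1; root [.#../##../###.] d7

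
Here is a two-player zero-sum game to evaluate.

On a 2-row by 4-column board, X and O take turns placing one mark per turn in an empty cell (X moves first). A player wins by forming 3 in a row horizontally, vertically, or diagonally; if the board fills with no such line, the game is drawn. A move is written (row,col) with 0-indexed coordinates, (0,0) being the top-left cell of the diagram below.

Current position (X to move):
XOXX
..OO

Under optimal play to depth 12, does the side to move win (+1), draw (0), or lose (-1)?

value(XOXX/..OO, X) = 0

ply 1, X at XOXX/..OO | (1,0)=-1→XOXX/X.OO; (1,1)=+0→XOXX/.XOO*
ply 2, O at XOXX/.XOO | (1,0)=+0→XOXX/OXOO*
ply 3: XOXX/OXOO is terminal +0 (X); from XOXX/..OO depth 12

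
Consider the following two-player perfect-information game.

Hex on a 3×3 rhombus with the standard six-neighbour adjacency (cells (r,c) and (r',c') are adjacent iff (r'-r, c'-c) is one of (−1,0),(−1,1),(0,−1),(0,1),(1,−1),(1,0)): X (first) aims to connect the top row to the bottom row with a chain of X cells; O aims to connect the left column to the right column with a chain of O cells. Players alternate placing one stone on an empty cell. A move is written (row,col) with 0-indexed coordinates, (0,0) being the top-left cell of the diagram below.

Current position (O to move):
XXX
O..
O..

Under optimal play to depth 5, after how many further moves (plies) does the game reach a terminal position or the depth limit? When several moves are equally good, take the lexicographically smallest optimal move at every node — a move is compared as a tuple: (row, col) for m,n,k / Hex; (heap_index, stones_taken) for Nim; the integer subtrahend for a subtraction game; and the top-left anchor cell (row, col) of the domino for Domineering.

[XXX/O../O..] O move#1: (1,1):-1/XXX/OO./O.., (1,2):+1/XXX/O.O/O..*, (2,1):+1/XXX/O../OO., (2,2):-1/XXX/O../O.O
[XXX/O.O/O..] X move#2: (1,1):-1/XXX/OXO/O..*, (2,1):-1/XXX/O.O/OX., (2,2):-1/XXX/O.O/O.X
[XXX/OXO/O..] O move#3: (2,1):+1/XXX/OXO/OO.*, (2,2):-1/XXX/OXO/O.O
[XXX/OXO/OO.] end (terminal -1, X#4); searched XXX/O../O.. to 5

PV length from [XXX/O../O..]: 3 plies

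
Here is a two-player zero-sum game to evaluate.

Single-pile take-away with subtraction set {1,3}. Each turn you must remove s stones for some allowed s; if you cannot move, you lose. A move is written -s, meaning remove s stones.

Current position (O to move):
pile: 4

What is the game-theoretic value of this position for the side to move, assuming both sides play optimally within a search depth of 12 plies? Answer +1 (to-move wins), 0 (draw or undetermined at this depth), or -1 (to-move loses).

value(4, O) = -1

[4] O move#1: -1:-1/3*, -3:-1/1
[3] X move#2: -1:+1/2*, -3:+1/0
[2] O move#3: -1:-1/1*
[1] X move#4: -1:+1/0*
[0] end (terminal -1, O#5); searched 4 to 12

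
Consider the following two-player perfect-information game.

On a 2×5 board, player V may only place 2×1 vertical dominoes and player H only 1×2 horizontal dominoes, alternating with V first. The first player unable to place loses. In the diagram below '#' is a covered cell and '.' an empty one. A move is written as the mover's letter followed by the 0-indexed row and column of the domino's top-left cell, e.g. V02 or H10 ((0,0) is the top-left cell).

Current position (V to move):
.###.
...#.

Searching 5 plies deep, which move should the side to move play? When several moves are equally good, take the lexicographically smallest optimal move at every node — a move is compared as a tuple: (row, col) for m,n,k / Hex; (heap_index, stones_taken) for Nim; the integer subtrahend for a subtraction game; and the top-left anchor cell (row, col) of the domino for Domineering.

p1 V@[.###./...#.]: V00[####./#..#.]+1* V04[.####/...##]-1
p2 H@[####./#..#.]: H11[####./####.]-1*
p3 V@[####./####.]: V04[#####/#####]+1*
p4 H@[#####/#####] terminal -1; root [.###./...#.] d5

V's best at [.###./...#.]: V00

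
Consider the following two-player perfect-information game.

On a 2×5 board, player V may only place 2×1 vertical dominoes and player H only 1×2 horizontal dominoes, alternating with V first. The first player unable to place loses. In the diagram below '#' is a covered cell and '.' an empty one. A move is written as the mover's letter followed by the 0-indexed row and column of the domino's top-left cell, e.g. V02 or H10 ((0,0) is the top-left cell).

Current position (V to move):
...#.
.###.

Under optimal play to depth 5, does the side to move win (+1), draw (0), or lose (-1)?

ply 1, V at ...#./.###. | V00=+1→#..#./####.*; V04=-1→...##/.####
ply 2, H at #..#./####. | H01=-1→####./####.*
ply 3, V at ####./####. | V04=+1→#####/#####*
ply 4: #####/##### is terminal -1 (H); from ...#./.###. depth 5

value(...#./.###., V) = +1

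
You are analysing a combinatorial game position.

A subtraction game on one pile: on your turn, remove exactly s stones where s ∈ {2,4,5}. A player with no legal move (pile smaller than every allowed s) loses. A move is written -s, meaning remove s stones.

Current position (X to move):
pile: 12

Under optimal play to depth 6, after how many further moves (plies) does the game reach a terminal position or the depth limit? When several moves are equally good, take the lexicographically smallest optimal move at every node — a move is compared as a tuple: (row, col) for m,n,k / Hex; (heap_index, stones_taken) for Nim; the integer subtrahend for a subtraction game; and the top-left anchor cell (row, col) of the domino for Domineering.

PV length from [12]: 3 plies

[12] X move#1: -2:-1/10, -4:+1/8*, -5:+1/7
[8] O move#2: -2:-1/6*, -4:-1/4, -5:-1/3
[6] X move#3: -2:-1/4, -4:-1/2, -5:+1/1*
[1] end (terminal -1, O#4); searched 12 to 6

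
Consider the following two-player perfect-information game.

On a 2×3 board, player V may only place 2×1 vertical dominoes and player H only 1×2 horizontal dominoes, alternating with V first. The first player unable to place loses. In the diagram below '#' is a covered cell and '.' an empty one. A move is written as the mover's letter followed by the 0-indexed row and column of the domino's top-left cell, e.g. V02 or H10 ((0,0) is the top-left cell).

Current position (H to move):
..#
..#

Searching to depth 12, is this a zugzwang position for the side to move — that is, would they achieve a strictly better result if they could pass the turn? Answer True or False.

[..#/..#] H move#1: H00:+1/###/..#*, H10:+1/..#/###
[###/..#] end (terminal -1, V#2); searched ..#/..# to 12
pass branch (V moves first from the same position):
  | [..#/..#] V move#1: V00:+1/#.#/#.#*, V01:+1/.##/.##
  | [#.#/#.#] end (terminal -1, H#2); searched ..#/..# to 12
H moving scores +1; H passing scores -1

zugzwang(..#/..#, H) = False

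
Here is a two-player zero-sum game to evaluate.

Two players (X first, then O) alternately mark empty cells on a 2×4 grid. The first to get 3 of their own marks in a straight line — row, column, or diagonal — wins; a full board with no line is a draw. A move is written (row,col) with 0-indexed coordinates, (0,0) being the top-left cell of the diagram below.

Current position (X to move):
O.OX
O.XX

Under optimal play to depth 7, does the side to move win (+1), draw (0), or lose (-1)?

value(O.OX/O.XX, X) = +1

[O.OX/O.XX] X move#1: (0,1):+0/OXOX/O.XX, (1,1):+1/O.OX/OXXX*
[O.OX/OXXX] end (terminal -1, O#2); searched O.OX/O.XX to 7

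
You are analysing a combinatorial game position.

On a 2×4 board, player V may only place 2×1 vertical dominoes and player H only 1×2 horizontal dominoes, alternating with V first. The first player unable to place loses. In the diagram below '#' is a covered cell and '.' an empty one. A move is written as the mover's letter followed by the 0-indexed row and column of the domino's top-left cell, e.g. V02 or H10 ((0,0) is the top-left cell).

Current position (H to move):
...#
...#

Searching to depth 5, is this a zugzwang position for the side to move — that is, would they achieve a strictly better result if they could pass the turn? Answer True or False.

zugzwang(...#/...#, H) = False

[...#/...#] H move#1: H00:+1/##.#/...#*, H01:+1/.###/...#, H10:+1/...#/##.#, H11:+1/...#/.###
[##.#/...#] V move#2: V02:-1/####/..##*
[####/..##] H move#3: H10:+1/####/####*
[####/####] end (terminal -1, V#4); searched ...#/...# to 5
pass branch (V moves first from the same position):
  | [...#/...#] V move#1: V00:-1/#..#/#..#, V01:+1/.#.#/.#.#*, V02:-1/..##/..##
  | [.#.#/.#.#] end (terminal -1, H#2); searched ...#/...# to 5
H moving scores +1; H passing scores -1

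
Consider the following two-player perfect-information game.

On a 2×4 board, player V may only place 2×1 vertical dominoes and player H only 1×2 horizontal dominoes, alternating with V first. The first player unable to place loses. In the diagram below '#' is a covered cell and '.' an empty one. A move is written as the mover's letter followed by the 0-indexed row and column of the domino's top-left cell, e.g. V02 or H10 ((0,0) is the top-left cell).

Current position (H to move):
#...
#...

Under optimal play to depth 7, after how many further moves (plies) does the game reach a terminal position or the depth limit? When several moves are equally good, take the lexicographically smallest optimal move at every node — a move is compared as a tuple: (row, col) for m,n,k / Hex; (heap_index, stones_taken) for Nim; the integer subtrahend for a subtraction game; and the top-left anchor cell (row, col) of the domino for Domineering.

[#.../#...] H move#1: H01:+1/###./#...*, H02:+1/#.##/#..., H11:+1/#.../###., H12:+1/#.../#.##
[###./#...] V move#2: V03:-1/####/#..#*
[####/#..#] H move#3: H11:+1/####/####*
[####/####] end (terminal -1, V#4); searched #.../#... to 7

PV length from [#.../#...]: 3 plies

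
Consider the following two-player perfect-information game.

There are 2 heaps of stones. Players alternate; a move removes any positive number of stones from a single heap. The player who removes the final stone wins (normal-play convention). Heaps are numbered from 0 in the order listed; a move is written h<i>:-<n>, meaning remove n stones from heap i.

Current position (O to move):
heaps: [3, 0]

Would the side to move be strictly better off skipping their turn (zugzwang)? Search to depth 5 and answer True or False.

p1 O@[(3,0)]: h0:-1[(2,0)]-1 h0:-2[(1,0)]-1 h0:-3[(0,0)]+1*
p2 X@[(0,0)] terminal -1; root [(3,0)] d5
if O skipped the turn, X would face:
~ p1 X@[(3,0)]: h0:-1[(2,0)]-1 h0:-2[(1,0)]-1 h0:-3[(0,0)]+1*
~ p2 O@[(0,0)] terminal -1; root [(3,0)] d5
compare (O): move=+1 vs pass=-1

zugzwang((3,0), O) = False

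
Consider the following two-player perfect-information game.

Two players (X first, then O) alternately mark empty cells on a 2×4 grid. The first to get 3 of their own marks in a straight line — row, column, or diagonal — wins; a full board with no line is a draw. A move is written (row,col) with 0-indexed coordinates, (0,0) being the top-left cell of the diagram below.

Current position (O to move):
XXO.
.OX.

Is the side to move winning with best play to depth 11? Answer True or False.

ply 1, O at XXO./.OX. | (0,3)=+0→XXOO/.OX.*; (1,0)=+0→XXO./OOX.; (1,3)=+0→XXO./.OXO
ply 2, X at XXOO/.OX. | (1,0)=+0→XXOO/XOX.*; (1,3)=+0→XXOO/.OXX
ply 3, O at XXOO/XOX. | (1,3)=+0→XXOO/XOXO*
ply 4: XXOO/XOXO is terminal +0 (X); from XXO./.OX. depth 11

O winning at [XXO./.OX.]: False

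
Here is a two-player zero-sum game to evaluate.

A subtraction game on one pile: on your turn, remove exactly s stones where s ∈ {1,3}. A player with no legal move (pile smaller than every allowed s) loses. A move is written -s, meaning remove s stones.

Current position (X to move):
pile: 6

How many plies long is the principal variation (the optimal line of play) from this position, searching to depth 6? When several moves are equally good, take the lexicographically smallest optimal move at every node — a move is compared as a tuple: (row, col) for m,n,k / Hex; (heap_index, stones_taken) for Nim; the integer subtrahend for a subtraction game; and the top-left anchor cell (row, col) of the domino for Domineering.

ply 1, X at 6 | -1=-1→5*; -3=-1→3
ply 2, O at 5 | -1=+1→4*; -3=+1→2
ply 3, X at 4 | -1=-1→3*; -3=-1→1
ply 4, O at 3 | -1=+1→2*; -3=+1→0
ply 5, X at 2 | -1=-1→1*
ply 6, O at 1 | -1=+1→0*
ply 7: 0 is terminal -1 (X); from 6 depth 6

PV length from [6]: 6 plies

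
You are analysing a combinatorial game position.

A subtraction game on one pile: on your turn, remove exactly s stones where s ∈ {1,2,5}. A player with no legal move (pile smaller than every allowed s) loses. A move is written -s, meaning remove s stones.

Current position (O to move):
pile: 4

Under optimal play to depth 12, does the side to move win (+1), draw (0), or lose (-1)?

p1 O@[4]: -1[3]+1* -2[2]-1
p2 X@[3]: -1[2]-1* -2[1]-1
p3 O@[2]: -1[1]-1 -2[0]+1*
p4 X@[0] terminal -1; root [4] d12

value(4, O) = +1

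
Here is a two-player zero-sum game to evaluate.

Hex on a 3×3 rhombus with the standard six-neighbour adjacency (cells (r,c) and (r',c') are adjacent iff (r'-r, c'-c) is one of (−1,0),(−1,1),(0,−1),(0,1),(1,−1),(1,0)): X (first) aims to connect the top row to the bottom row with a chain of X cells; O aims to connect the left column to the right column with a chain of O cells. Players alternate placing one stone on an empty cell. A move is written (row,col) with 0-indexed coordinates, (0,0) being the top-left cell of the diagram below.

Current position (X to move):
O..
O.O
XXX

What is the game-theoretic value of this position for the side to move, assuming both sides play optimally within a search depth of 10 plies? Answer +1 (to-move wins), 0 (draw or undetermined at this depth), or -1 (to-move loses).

[O../O.O/XXX] X move#1: (0,1):-1/OX./O.O/XXX, (0,2):-1/O.X/O.O/XXX, (1,1):+1/O../OXO/XXX*
[O../OXO/XXX] O move#2: (0,1):-1/OO./OXO/XXX*, (0,2):-1/O.O/OXO/XXX
[OO./OXO/XXX] X move#3: (0,2):+1/OOX/OXO/XXX*
[OOX/OXO/XXX] end (terminal -1, O#4); searched O../O.O/XXX to 10

value(O../O.O/XXX, X) = +1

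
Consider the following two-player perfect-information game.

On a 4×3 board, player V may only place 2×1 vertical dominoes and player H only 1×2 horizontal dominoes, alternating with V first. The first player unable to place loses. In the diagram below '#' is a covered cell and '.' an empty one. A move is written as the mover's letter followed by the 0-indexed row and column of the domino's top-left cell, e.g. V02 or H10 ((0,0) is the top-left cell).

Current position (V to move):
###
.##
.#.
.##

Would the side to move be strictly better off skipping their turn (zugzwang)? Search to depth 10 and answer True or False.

zugzwang(###/.##/.#./.##, V) = False

ply 1, V at ###/.##/.#./.## | V10=+1→###/###/##./.##*; V20=+1→###/.##/##./###
ply 2: ###/###/##./.## is terminal -1 (H); from ###/.##/.#./.## depth 10
if V skipped the turn, H would face:
~ ply 1: ###/.##/.#./.## is terminal -1 (H); from ###/.##/.#./.## depth 10
compare (V): move=+1 vs pass=+1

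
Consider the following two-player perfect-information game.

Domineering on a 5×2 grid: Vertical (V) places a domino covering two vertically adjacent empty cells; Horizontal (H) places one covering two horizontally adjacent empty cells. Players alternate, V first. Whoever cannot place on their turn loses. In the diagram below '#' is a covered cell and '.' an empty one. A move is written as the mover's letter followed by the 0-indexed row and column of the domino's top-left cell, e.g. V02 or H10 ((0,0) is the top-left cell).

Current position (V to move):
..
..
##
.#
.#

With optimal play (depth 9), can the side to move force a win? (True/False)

[../../##/.#/.#] V move#1: V00:+1/#./#./##/.#/.#*, V01:+1/.#/.#/##/.#/.#, V30:-1/../../##/##/##
[#./#./##/.#/.#] end (terminal -1, H#2); searched ../../##/.#/.# to 9

V winning at [../../##/.#/.#]: True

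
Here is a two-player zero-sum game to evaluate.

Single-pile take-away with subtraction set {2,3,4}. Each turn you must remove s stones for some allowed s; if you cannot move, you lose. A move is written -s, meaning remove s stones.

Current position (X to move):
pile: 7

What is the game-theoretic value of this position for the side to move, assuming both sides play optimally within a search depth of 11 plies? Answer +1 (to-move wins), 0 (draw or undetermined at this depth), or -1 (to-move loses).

ply 1, X at 7 | -2=-1→5*; -3=-1→4; -4=-1→3
ply 2, O at 5 | -2=-1→3; -3=-1→2; -4=+1→1*
ply 3: 1 is terminal -1 (X); from 7 depth 11

value(7, X) = -1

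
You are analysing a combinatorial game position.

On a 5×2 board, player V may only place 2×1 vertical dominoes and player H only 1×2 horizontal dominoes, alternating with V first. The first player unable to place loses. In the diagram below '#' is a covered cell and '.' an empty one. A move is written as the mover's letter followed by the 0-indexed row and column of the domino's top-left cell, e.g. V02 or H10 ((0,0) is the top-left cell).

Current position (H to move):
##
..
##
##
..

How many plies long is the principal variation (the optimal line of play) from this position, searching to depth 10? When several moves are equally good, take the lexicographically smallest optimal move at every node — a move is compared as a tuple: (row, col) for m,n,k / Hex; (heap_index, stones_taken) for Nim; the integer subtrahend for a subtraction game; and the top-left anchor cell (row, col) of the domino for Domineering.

PV length from [##/../##/##/..]: 1 ply

p1 H@[##/../##/##/..]: H10[##/##/##/##/..]+1* H40[##/../##/##/##]+1
p2 V@[##/##/##/##/..] terminal -1; root [##/../##/##/..] d10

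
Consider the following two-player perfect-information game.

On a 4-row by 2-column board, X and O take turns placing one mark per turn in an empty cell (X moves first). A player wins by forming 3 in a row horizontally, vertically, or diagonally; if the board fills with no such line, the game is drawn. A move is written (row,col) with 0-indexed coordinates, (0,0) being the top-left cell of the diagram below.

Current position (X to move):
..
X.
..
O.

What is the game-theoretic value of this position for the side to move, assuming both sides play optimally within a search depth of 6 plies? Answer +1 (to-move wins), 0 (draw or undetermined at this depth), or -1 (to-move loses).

value(../X./../O., X) = 0

ply 1, X at ../X./../O. | (0,0)=+0→X./X./../O.*; (0,1)=+0→.X/X./../O.; (1,1)=+0→../XX/../O.; (2,0)=+0→../X./X./O.; (2,1)=+0→../X./.X/O.; (3,1)=+0→../X./../OX
ply 2, O at X./X./../O. | (0,1)=-1→XO/X./../O.; (1,1)=-1→X./XO/../O.; (2,0)=+0→X./X./O./O.*; (2,1)=-1→X./X./.O/O.; (3,1)=-1→X./X./../OO
ply 3, X at X./X./O./O. | (0,1)=+0→XX/X./O./O.*; (1,1)=+0→X./XX/O./O.; (2,1)=+0→X./X./OX/O.; (3,1)=+0→X./X./O./OX
ply 4, O at XX/X./O./O. | (1,1)=+0→XX/XO/O./O.*; (2,1)=+0→XX/X./OO/O.; (3,1)=+0→XX/X./O./OO
ply 5, X at XX/XO/O./O. | (2,1)=+0→XX/XO/OX/O.*; (3,1)=+0→XX/XO/O./OX
ply 6, O at XX/XO/OX/O. | (3,1)=+0→XX/XO/OX/OO*
ply 7: XX/XO/OX/OO is terminal +0 (X); from ../X./../O. depth 6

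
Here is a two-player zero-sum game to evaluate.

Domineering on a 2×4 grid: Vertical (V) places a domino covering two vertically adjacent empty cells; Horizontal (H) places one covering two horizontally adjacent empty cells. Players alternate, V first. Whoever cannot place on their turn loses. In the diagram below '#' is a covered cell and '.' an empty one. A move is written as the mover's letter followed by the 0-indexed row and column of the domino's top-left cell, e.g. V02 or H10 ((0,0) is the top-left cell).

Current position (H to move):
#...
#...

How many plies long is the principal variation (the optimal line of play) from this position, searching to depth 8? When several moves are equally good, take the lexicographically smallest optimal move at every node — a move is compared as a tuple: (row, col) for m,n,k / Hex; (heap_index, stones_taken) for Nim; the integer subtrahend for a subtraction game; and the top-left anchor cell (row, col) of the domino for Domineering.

[#.../#...] H move#1: H01:+1/###./#...*, H02:+1/#.##/#..., H11:+1/#.../###., H12:+1/#.../#.##
[###./#...] V move#2: V03:-1/####/#..#*
[####/#..#] H move#3: H11:+1/####/####*
[####/####] end (terminal -1, V#4); searched #.../#... to 8

PV length from [#.../#...]: 3 plies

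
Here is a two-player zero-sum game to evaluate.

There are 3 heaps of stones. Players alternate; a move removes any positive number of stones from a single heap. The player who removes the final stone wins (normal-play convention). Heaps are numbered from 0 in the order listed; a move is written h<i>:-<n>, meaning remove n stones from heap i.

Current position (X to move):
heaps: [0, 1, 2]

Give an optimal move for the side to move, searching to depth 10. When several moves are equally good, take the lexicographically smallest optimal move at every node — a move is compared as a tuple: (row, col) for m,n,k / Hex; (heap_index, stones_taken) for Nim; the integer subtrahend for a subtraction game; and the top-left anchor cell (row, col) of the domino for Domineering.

[(0,1,2)] X move#1: h1:-1:-1/(0,0,2), h2:-1:+1/(0,1,1)*, h2:-2:-1/(0,1,0)
[(0,1,1)] O move#2: h1:-1:-1/(0,0,1)*, h2:-1:-1/(0,1,0)
[(0,0,1)] X move#3: h2:-1:+1/(0,0,0)*
[(0,0,0)] end (terminal -1, O#4); searched (0,1,2) to 10

X's best at [(0,1,2)]: h2:-1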